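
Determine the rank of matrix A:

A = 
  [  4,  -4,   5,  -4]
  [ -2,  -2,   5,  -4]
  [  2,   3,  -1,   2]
rank(A) = 3

Row reduce:
R2 → R2 + (1/2)·R1
R3 → R3 - (1/2)·R1
R3 → R3 + (5/4)·R2
REF = 
  [   4,   -4,    5,   -4]
  [   0,   -4, 15/2,   -6]
  [   0,    0, 47/8, -7/2]
Pivot columns: 1, 2, 3 → 3 pivots.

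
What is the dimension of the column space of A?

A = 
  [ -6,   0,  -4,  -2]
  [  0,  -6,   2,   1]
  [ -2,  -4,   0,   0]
Row reduce:
R3 → R3 - (1/3)·R1
R3 → R3 - (2/3)·R2
REF = 
  [ -6,   0,  -4,  -2]
  [  0,  -6,   2,   1]
  [  0,   0,   0,   0]
Pivot columns: 1, 2 → 2 pivots.
dim(Col(A)) = number of pivot columns = 2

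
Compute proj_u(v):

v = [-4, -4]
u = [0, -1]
v·u = (-4)(0) + (-4)(-1) = 4
u·u = (0)² + (-1)² = 1
proj_u(v) = (v·u / u·u) × u = (4/1) × u = (4) × u

proj_u(v) = [0, -4]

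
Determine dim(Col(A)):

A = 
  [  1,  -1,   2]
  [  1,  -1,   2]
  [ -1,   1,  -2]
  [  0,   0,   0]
dim(Col(A)) = 1

Row reduce:
R2 → R2 - (1)·R1
R3 → R3 + (1)·R1
REF = 
  [  1,  -1,   2]
  [  0,   0,   0]
  [  0,   0,   0]
  [  0,   0,   0]
Pivot columns: 1 → 1 pivot.
dim(Col(A)) = number of pivot columns = 1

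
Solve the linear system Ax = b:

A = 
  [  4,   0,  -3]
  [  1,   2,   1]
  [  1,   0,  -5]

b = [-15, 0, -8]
x = [-3, 1, 1]

Row reduce the augmented matrix [A|b]:
R2 → R2 - (1/4)·R1
R3 → R3 - (1/4)·R1
REF = 
  [    4,     0,    -3,   -15]
  [    0,     2,   7/4,  15/4]
  [    0,     0, -17/4, -17/4]

Back-substitution:
x₃ = (-17/4) / (-17/4) = 1
x₂ = (15/4 - (7/4)(1)) / 2 = 1
x₁ = (-15 - (0)(1) - (-3)(1)) / 4 = -3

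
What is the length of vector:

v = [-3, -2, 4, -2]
5.745

||v||₂ = √((-3)² + (-2)² + (4)² + (-2)²) = √33 = 5.745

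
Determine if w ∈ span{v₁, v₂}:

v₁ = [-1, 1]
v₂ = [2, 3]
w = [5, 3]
Yes

Form the augmented matrix and row-reduce:
[v₁|v₂|w] = 
  [ -1,   2,   5]
  [  1,   3,   3]
R2 → R2 + (1)·R1
REF = 
  [ -1,   2,   5]
  [  0,   5,   8]

No row of the form [0 0 | nonzero], so the system is consistent. Back-substitution gives c₁ = -9/5, c₂ = 8/5: w = (-9/5)·v₁ + (8/5)·v₂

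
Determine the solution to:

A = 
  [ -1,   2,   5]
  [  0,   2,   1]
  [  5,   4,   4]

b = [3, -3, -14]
Row reduce the augmented matrix [A|b]:
R3 → R3 + (5)·R1
R3 → R3 - (7)·R2
REF = 
  [ -1,   2,   5,   3]
  [  0,   2,   1,  -3]
  [  0,   0,  22,  22]

Back-substitution:
x₃ = 22 / 22 = 1
x₂ = (-3 - (1)(1)) / 2 = -2
x₁ = (3 - (2)(-2) - (5)(1)) / (-1) = -2

x = [-2, -2, 1]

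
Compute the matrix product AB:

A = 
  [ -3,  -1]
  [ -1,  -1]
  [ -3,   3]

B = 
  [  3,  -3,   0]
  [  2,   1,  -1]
AB = 
  [-11,   8,   1]
  [ -5,   2,   1]
  [ -3,  12,  -3]

A is 3×2 and B is 2×3, so AB is 3×3. Each entry is (row of A)·(column of B):
AB[1,1] = (-3)(3) + (-1)(2) = -11
AB[1,2] = (-3)(-3) + (-1)(1) = 8
AB[1,3] = (-3)(0) + (-1)(-1) = 1
AB[2,1] = (-1)(3) + (-1)(2) = -5
AB[2,2] = (-1)(-3) + (-1)(1) = 2
AB[2,3] = (-1)(0) + (-1)(-1) = 1
AB[3,1] = (-3)(3) + (3)(2) = -3
AB[3,2] = (-3)(-3) + (3)(1) = 12
AB[3,3] = (-3)(0) + (3)(-1) = -3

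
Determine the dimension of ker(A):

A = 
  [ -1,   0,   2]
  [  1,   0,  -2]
nullity(A) = 2

Row reduce:
R2 → R2 + (1)·R1
REF = 
  [ -1,   0,   2]
  [  0,   0,   0]
Pivot columns: 1 → 1 pivot.
rank(A) = 1, so nullity(A) = 3 - 1 = 2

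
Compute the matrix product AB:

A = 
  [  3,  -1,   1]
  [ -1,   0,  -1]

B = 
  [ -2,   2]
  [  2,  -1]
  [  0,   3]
A is 2×3 and B is 3×2, so AB is 2×2. Each entry is (row of A)·(column of B):
AB[1,1] = (3)(-2) + (-1)(2) + (1)(0) = -8
AB[1,2] = (3)(2) + (-1)(-1) + (1)(3) = 10
AB[2,1] = (-1)(-2) + (0)(2) + (-1)(0) = 2
AB[2,2] = (-1)(2) + (0)(-1) + (-1)(3) = -5

AB = 
  [ -8,  10]
  [  2,  -5]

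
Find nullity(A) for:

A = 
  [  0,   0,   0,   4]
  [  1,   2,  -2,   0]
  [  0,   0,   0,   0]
nullity(A) = 2

Row reduce:
Swap R1 ↔ R2
REF = 
  [  1,   2,  -2,   0]
  [  0,   0,   0,   4]
  [  0,   0,   0,   0]
Pivot columns: 1, 4 → 2 pivots.
rank(A) = 2, so nullity(A) = 4 - 2 = 2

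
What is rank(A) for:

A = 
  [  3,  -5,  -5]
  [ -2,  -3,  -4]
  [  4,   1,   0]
rank(A) = 3

Row reduce:
R2 → R2 + (2/3)·R1
R3 → R3 - (4/3)·R1
R3 → R3 + (23/19)·R2
REF = 
  [     3,     -5,     -5]
  [     0,  -19/3,  -22/3]
  [     0,      0, -42/19]
Pivot columns: 1, 2, 3 → 3 pivots.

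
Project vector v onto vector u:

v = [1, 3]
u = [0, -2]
v·u = (1)(0) + (3)(-2) = -6
u·u = (0)² + (-2)² = 4
proj_u(v) = (v·u / u·u) × u = (-6/4) × u = (-3/2) × u

proj_u(v) = [0, 3]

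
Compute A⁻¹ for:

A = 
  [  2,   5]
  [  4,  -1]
det(A) = (2)(-1) - (5)(4) = -22
For a 2×2 matrix, A⁻¹ = (1/det(A)) · [[d, -b], [-c, a]]
    = (-1/22) · [[-1, -5], [-4, 2]]

A⁻¹ = 
  [ 1/22,  5/22]
  [ 2/11, -1/11]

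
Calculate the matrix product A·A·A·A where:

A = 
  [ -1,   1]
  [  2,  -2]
A² = A·A:
A²[1,1] = (-1)(-1) + (1)(2) = 3
A²[1,2] = (-1)(1) + (1)(-2) = -3
A²[2,1] = (2)(-1) + (-2)(2) = -6
A²[2,2] = (2)(1) + (-2)(-2) = 6
A² = 
  [  3,  -3]
  [ -6,   6]

A^3 = A^2·A:
A^3[1,1] = (3)(-1) + (-3)(2) = -9
A^3[1,2] = (3)(1) + (-3)(-2) = 9
A^3[2,1] = (-6)(-1) + (6)(2) = 18
A^3[2,2] = (-6)(1) + (6)(-2) = -18
A^3 = 
  [ -9,   9]
  [ 18, -18]

A^4 = A^3·A:
A^4[1,1] = (-9)(-1) + (9)(2) = 27
A^4[1,2] = (-9)(1) + (9)(-2) = -27
A^4[2,1] = (18)(-1) + (-18)(2) = -54
A^4[2,2] = (18)(1) + (-18)(-2) = 54
A^4 = 
  [ 27, -27]
  [-54,  54]

Therefore
A^4 = 
  [ 27, -27]
  [-54,  54]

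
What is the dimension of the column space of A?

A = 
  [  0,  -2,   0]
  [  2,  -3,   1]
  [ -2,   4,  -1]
Row reduce:
Swap R1 ↔ R2
R3 → R3 + (1)·R1
R3 → R3 + (1/2)·R2
REF = 
  [  2,  -3,   1]
  [  0,  -2,   0]
  [  0,   0,   0]
Pivot columns: 1, 2 → 2 pivots.
dim(Col(A)) = number of pivot columns = 2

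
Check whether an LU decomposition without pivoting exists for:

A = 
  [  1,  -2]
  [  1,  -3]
Yes.
A[1,1] = 1 ≠ 0, so Gaussian elimination proceeds without a row swap: multiplier ℓ₂₁ = (1)/(1) = 1, and U[2,2] = -3 - (1)(-2) = -1.
L = 
  [  1,   0]
  [  1,   1]
U = 
  [  1,  -2]
  [  0,  -1]
Check row 2 of LU: [(1)(1), (1)(-2) + (-1)] = [1, -3] = row 2 of A ✓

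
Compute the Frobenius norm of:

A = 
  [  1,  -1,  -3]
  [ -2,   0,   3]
||A||_F = 4.899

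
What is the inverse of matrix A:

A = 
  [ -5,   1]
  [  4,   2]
det(A) = (-5)(2) - (1)(4) = -14
For a 2×2 matrix, A⁻¹ = (1/det(A)) · [[d, -b], [-c, a]]
    = (-1/14) · [[2, -1], [-4, -5]]

A⁻¹ = 
  [-1/7, 1/14]
  [ 2/7, 5/14]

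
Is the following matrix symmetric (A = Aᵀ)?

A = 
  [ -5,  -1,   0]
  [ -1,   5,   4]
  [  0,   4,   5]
Yes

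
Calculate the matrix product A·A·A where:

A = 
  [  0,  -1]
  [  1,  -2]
A² = A·A:
A²[1,1] = (0)(0) + (-1)(1) = -1
A²[1,2] = (0)(-1) + (-1)(-2) = 2
A²[2,1] = (1)(0) + (-2)(1) = -2
A²[2,2] = (1)(-1) + (-2)(-2) = 3
A² = 
  [ -1,   2]
  [ -2,   3]

A^3 = A^2·A:
A^3[1,1] = (-1)(0) + (2)(1) = 2
A^3[1,2] = (-1)(-1) + (2)(-2) = -3
A^3[2,1] = (-2)(0) + (3)(1) = 3
A^3[2,2] = (-2)(-1) + (3)(-2) = -4
A^3 = 
  [  2,  -3]
  [  3,  -4]

Therefore
A^3 = 
  [  2,  -3]
  [  3,  -4]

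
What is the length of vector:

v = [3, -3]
4.243

||v||₂ = √((3)² + (-3)²) = √18 = 4.243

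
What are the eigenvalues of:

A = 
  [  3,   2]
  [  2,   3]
λ = 5, 1

tr(A) = 6, det(A) = 5
Characteristic polynomial: λ² - tr(A)λ + det(A) = λ² - 6λ + 5
λ² - 6λ + 5 = (λ - 1)(λ - 5)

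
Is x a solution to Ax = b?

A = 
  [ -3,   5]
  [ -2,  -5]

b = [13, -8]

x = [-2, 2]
No

Ax = [16, -6] ≠ b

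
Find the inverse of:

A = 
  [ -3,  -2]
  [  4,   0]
det(A) = (-3)(0) - (-2)(4) = 8
For a 2×2 matrix, A⁻¹ = (1/det(A)) · [[d, -b], [-c, a]]
    = (1/8) · [[0, 2], [-4, -3]]

A⁻¹ = 
  [   0,  1/4]
  [-1/2, -3/8]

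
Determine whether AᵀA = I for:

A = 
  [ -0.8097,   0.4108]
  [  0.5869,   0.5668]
No

AᵀA = 
  [  1.0001,   0]
  [  0,   0.4900]
≠ I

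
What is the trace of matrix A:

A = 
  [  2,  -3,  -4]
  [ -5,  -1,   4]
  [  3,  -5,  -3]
-2

tr(A) = 2 + -1 + -3 = -2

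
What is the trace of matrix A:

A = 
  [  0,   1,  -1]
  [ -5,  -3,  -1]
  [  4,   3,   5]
2

tr(A) = 0 + -3 + 5 = 2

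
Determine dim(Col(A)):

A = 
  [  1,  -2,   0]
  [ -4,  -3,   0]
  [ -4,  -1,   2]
dim(Col(A)) = 3

Row reduce:
R2 → R2 + (4)·R1
R3 → R3 + (4)·R1
R3 → R3 - (9/11)·R2
REF = 
  [  1,  -2,   0]
  [  0, -11,   0]
  [  0,   0,   2]
Pivot columns: 1, 2, 3 → 3 pivots.
dim(Col(A)) = number of pivot columns = 3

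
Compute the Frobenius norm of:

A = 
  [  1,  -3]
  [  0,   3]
||A||_F = 4.359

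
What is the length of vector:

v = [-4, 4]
5.657

||v||₂ = √((-4)² + (4)²) = √32 = 5.657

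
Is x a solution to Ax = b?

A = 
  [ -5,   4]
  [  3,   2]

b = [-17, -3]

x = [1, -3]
Yes

Ax = [-17, -3] = b ✓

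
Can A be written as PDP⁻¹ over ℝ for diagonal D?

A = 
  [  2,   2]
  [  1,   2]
Yes

tr(A) = 4, det(A) = 2
Characteristic polynomial: λ² - tr(A)λ + det(A) = λ² - 4λ + 2
λ² - 4λ + 2 = 0  ⇒  λ = (4 ± √((-4)² - 4·(2)))/2 = (4 ± √(8))/2
  = 2 + √2,  2 - √2
Eigenvalues: 2 + √2, 2 - √2  (≈ 3.414, 0.5858)
The two irrational eigenvalues are distinct (simple), so each has alg. mult. = geom. mult. = 1.
Sum of geometric multiplicities equals n, so A has n independent eigenvectors.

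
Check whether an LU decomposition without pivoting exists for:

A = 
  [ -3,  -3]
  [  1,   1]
Yes.
A[1,1] = -3 ≠ 0, so Gaussian elimination proceeds without a row swap: multiplier ℓ₂₁ = (1)/(-3) = -1/3, and U[2,2] = 1 - (-1/3)(-3) = 0.
L = 
  [   1,    0]
  [-1/3,    1]
U = 
  [ -3,  -3]
  [  0,   0]
Check row 2 of LU: [(-1/3)(-3), (-1/3)(-3) + 0] = [1, 1] = row 2 of A ✓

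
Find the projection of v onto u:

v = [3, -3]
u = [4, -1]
proj_u(v) = [60/17, -15/17]

v·u = (3)(4) + (-3)(-1) = 15
u·u = (4)² + (-1)² = 17
proj_u(v) = (v·u / u·u) × u = (15/17) × u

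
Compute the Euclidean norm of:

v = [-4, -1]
4.123

||v||₂ = √((-4)² + (-1)²) = √17 = 4.123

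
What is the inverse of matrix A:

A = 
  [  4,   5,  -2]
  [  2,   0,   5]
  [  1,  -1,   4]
det(A) = (4)·((0)(4) - (5)(-1)) - (5)·((2)(4) - (5)(1)) + (-2)·((2)(-1) - (0)(1))
  = (4)(5) - (5)(3) + (-2)(-2)
  = 9
det(A) = 9 ≠ 0, so A is invertible.

Cofactors Cᵢⱼ = (-1)ⁱ⁺ʲ·Mᵢⱼ:
C = 
  [  5,  -3,  -2]
  [-18,  18,   9]
  [ 25, -24, -10]

adj(A) = Cᵀ:
adj(A) = 
  [  5, -18,  25]
  [ -3,  18, -24]
  [ -2,   9, -10]

A⁻¹ = (1/9) · adj(A):
A⁻¹ = 
  [  5/9,    -2,  25/9]
  [ -1/3,     2,  -8/3]
  [ -2/9,     1, -10/9]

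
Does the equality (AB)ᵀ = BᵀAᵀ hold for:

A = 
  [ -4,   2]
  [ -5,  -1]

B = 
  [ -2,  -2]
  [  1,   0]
Yes

(AB)ᵀ = 
  [ 10,   9]
  [  8,  10]

BᵀAᵀ = 
  [ 10,   9]
  [  8,  10]

Both sides are equal — this is the standard identity (AB)ᵀ = BᵀAᵀ, which holds for all A, B.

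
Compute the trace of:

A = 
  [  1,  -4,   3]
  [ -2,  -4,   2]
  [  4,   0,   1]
-2

tr(A) = 1 + -4 + 1 = -2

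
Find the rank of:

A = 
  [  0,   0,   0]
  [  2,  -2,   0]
rank(A) = 1

Row reduce:
Swap R1 ↔ R2
REF = 
  [  2,  -2,   0]
  [  0,   0,   0]
Pivot columns: 1 → 1 pivot.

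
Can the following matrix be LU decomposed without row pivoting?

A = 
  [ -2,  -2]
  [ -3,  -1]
Yes.
A[1,1] = -2 ≠ 0, so Gaussian elimination proceeds without a row swap: multiplier ℓ₂₁ = (-3)/(-2) = 3/2, and U[2,2] = -1 - (3/2)(-2) = 2.
L = 
  [  1,   0]
  [3/2,   1]
U = 
  [ -2,  -2]
  [  0,   2]
Check row 2 of LU: [(3/2)(-2), (3/2)(-2) + 2] = [-3, -1] = row 2 of A ✓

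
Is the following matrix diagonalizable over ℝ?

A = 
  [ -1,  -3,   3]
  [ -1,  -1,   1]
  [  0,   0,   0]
Yes

Characteristic polynomial: det(λI - A) = λ³ + 2λ² - 2λ
The constant term is 0, so λ = 0 is a root: p(λ) = λ(λ² + 2λ - 2)
λ² + 2λ - 2 = 0  ⇒  λ = (-2 ± √((2)² - 4·(-2)))/2 = (-2 ± √(12))/2
  = -1 + √3,  -1 - √3
Eigenvalues: 0, -1 + √3, -1 - √3  (≈ 0, 0.7321, -2.732)
The two irrational eigenvalues are distinct (simple), so each has alg. mult. = geom. mult. = 1.
λ=0: alg. mult. = 1, geom. mult. = 3 - rank(A - (0)I) = 3 - 2 = 1
Sum of geometric multiplicities equals n, so A has n independent eigenvectors.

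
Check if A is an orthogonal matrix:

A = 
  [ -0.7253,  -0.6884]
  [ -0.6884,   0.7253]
Yes

AᵀA = 
  [  1,   0]
  [  0,   1]
≈ I (equal to I up to the 4-dp rounding of the entries)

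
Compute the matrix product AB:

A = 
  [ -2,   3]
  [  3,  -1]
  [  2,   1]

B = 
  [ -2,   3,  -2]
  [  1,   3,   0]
A is 3×2 and B is 2×3, so AB is 3×3. Each entry is (row of A)·(column of B):
AB[1,1] = (-2)(-2) + (3)(1) = 7
AB[1,2] = (-2)(3) + (3)(3) = 3
AB[1,3] = (-2)(-2) + (3)(0) = 4
AB[2,1] = (3)(-2) + (-1)(1) = -7
AB[2,2] = (3)(3) + (-1)(3) = 6
AB[2,3] = (3)(-2) + (-1)(0) = -6
AB[3,1] = (2)(-2) + (1)(1) = -3
AB[3,2] = (2)(3) + (1)(3) = 9
AB[3,3] = (2)(-2) + (1)(0) = -4

AB = 
  [  7,   3,   4]
  [ -7,   6,  -6]
  [ -3,   9,  -4]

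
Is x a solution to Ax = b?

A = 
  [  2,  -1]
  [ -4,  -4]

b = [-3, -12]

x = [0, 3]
Yes

Ax = [-3, -12] = b ✓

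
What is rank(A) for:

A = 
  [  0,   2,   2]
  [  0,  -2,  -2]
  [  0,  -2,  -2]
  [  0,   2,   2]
rank(A) = 1

Row reduce:
R2 → R2 + (1)·R1
R3 → R3 + (1)·R1
R4 → R4 - (1)·R1
REF = 
  [  0,   2,   2]
  [  0,   0,   0]
  [  0,   0,   0]
  [  0,   0,   0]
Pivot columns: 2 → 1 pivot.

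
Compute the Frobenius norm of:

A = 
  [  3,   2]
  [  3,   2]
||A||_F = 5.099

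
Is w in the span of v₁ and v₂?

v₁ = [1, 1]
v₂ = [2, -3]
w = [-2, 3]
Yes

Form the augmented matrix and row-reduce:
[v₁|v₂|w] = 
  [  1,   2,  -2]
  [  1,  -3,   3]
R2 → R2 - (1)·R1
REF = 
  [  1,   2,  -2]
  [  0,  -5,   5]

No row of the form [0 0 | nonzero], so the system is consistent. Back-substitution gives c₁ = 0, c₂ = -1: w = (0)·v₁ + (-1)·v₂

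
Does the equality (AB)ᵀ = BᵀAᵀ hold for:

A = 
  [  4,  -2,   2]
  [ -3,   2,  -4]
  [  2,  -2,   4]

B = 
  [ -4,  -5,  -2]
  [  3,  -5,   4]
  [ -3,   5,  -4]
Yes

(AB)ᵀ = 
  [-28,  30, -26]
  [  0, -15,  20]
  [-24,  30, -28]

BᵀAᵀ = 
  [-28,  30, -26]
  [  0, -15,  20]
  [-24,  30, -28]

Both sides are equal — this is the standard identity (AB)ᵀ = BᵀAᵀ, which holds for all A, B.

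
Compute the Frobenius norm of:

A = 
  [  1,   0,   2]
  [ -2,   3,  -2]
||A||_F = 4.69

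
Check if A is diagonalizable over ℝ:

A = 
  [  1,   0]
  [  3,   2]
Yes

tr(A) = 3, det(A) = 2
Characteristic polynomial: λ² - tr(A)λ + det(A) = λ² - 3λ + 2
λ² - 3λ + 2 = (λ - 1)(λ - 2)
Eigenvalues: 2, 1
λ=1: alg. mult. = 1, geom. mult. = 2 - rank(A - (1)I) = 2 - 1 = 1
λ=2: alg. mult. = 1, geom. mult. = 2 - rank(A - (2)I) = 2 - 1 = 1
Sum of geometric multiplicities equals n, so A has n independent eigenvectors.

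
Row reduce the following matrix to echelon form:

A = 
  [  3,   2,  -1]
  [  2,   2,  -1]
Row operations:
R2 → R2 - (2/3)·R1

Resulting echelon form:
REF = 
  [   3,    2,   -1]
  [   0,  2/3, -1/3]

Rank = 2 (number of non-zero pivot rows).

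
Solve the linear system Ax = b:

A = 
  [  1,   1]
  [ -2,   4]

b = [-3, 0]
x = [-2, -1]

Row reduce the augmented matrix [A|b]:
R2 → R2 + (2)·R1
REF = 
  [  1,   1,  -3]
  [  0,   6,  -6]

Back-substitution:
x₂ = (-6) / 6 = -1
x₁ = (-3 - (1)(-1)) / 1 = -2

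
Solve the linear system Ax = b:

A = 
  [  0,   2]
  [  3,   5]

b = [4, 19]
Row reduce the augmented matrix [A|b]:
Swap R1 ↔ R2
REF = 
  [  3,   5,  19]
  [  0,   2,   4]

Back-substitution:
x₂ = 4 / 2 = 2
x₁ = (19 - (5)(2)) / 3 = 3

x = [3, 2]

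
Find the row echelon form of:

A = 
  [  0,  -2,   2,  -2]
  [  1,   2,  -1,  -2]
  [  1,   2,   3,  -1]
Row operations:
Swap R1 ↔ R2
R3 → R3 - (1)·R1

Resulting echelon form:
REF = 
  [  1,   2,  -1,  -2]
  [  0,  -2,   2,  -2]
  [  0,   0,   4,   1]

Rank = 3 (number of non-zero pivot rows).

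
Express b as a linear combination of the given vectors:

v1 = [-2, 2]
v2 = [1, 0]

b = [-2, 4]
c1 = 2, c2 = 2

b = 2·v1 + 2·v2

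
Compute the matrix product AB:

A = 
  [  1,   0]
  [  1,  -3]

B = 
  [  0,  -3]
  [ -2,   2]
AB = 
  [  0,  -3]
  [  6,  -9]

A is 2×2 and B is 2×2, so AB is 2×2. Each entry is (row of A)·(column of B):
AB[1,1] = (1)(0) + (0)(-2) = 0
AB[1,2] = (1)(-3) + (0)(2) = -3
AB[2,1] = (1)(0) + (-3)(-2) = 6
AB[2,2] = (1)(-3) + (-3)(2) = -9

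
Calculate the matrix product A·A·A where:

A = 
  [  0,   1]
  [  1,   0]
A^3 = 
  [  0,   1]
  [  1,   0]

A² = A·A:
A²[1,1] = (0)(0) + (1)(1) = 1
A²[1,2] = (0)(1) + (1)(0) = 0
A²[2,1] = (1)(0) + (0)(1) = 0
A²[2,2] = (1)(1) + (0)(0) = 1
A² = 
  [  1,   0]
  [  0,   1]

A^3 = A^2·A:
A^3[1,1] = (1)(0) + (0)(1) = 0
A^3[1,2] = (1)(1) + (0)(0) = 1
A^3[2,1] = (0)(0) + (1)(1) = 1
A^3[2,2] = (0)(1) + (1)(0) = 0
A^3 = 
  [  0,   1]
  [  1,   0]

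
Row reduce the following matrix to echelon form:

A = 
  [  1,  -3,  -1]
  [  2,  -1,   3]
Row operations:
R2 → R2 - (2)·R1

Resulting echelon form:
REF = 
  [  1,  -3,  -1]
  [  0,   5,   5]

Rank = 2 (number of non-zero pivot rows).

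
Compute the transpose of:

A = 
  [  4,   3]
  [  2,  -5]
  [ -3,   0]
Aᵀ = 
  [  4,   2,  -3]
  [  3,  -5,   0]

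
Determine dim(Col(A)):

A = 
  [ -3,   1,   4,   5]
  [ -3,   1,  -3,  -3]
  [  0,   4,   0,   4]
dim(Col(A)) = 3

Row reduce:
R2 → R2 - (1)·R1
Swap R2 ↔ R3
REF = 
  [ -3,   1,   4,   5]
  [  0,   4,   0,   4]
  [  0,   0,  -7,  -8]
Pivot columns: 1, 2, 3 → 3 pivots.
dim(Col(A)) = number of pivot columns = 3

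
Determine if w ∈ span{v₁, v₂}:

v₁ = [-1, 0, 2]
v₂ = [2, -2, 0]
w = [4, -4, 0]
Yes

Form the augmented matrix and row-reduce:
[v₁|v₂|w] = 
  [ -1,   2,   4]
  [  0,  -2,  -4]
  [  2,   0,   0]
R3 → R3 + (2)·R1
R3 → R3 + (2)·R2
REF = 
  [ -1,   2,   4]
  [  0,  -2,  -4]
  [  0,   0,   0]

No row of the form [0 0 | nonzero], so the system is consistent. Back-substitution gives c₁ = 0, c₂ = 2: w = (0)·v₁ + (2)·v₂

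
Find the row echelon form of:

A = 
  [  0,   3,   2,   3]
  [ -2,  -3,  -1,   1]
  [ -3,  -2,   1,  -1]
Row operations:
Swap R1 ↔ R2
R3 → R3 - (3/2)·R1
R3 → R3 - (5/6)·R2

Resulting echelon form:
REF = 
  [ -2,  -3,  -1,   1]
  [  0,   3,   2,   3]
  [  0,   0, 5/6,  -5]

Rank = 3 (number of non-zero pivot rows).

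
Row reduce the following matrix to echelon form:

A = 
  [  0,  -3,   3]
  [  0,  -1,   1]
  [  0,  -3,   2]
Row operations:
R2 → R2 - (1/3)·R1
R3 → R3 - (1)·R1
Swap R2 ↔ R3

Resulting echelon form:
REF = 
  [  0,  -3,   3]
  [  0,   0,  -1]
  [  0,   0,   0]

Rank = 2 (number of non-zero pivot rows).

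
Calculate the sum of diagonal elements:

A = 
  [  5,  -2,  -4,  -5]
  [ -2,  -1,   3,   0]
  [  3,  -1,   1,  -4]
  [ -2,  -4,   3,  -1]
4

tr(A) = 5 + -1 + 1 + -1 = 4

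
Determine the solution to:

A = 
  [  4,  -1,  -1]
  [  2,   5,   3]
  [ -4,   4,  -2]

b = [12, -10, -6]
x = [2, -1, -3]

Row reduce the augmented matrix [A|b]:
R2 → R2 - (1/2)·R1
R3 → R3 + (1)·R1
R3 → R3 - (6/11)·R2
REF = 
  [     4,     -1,     -1,     12]
  [     0,   11/2,    7/2,    -16]
  [     0,      0, -54/11, 162/11]

Back-substitution:
x₃ = (162/11) / (-54/11) = -3
x₂ = (-16 - (7/2)(-3)) / (11/2) = -1
x₁ = (12 - (-1)(-1) - (-1)(-3)) / 4 = 2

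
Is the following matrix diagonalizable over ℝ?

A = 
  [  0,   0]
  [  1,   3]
Yes

tr(A) = 3, det(A) = 0
Characteristic polynomial: λ² - tr(A)λ + det(A) = λ² - 3λ
λ² - 3λ = λ(λ - 3)
Eigenvalues: 3, 0
λ=0: alg. mult. = 1, geom. mult. = 2 - rank(A - (0)I) = 2 - 1 = 1
λ=3: alg. mult. = 1, geom. mult. = 2 - rank(A - (3)I) = 2 - 1 = 1
Sum of geometric multiplicities equals n, so A has n independent eigenvectors.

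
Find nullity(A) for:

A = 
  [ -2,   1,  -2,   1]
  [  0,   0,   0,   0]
nullity(A) = 3

Row reduce:
(no row operations needed)
REF = 
  [ -2,   1,  -2,   1]
  [  0,   0,   0,   0]
Pivot columns: 1 → 1 pivot.
rank(A) = 1, so nullity(A) = 4 - 1 = 3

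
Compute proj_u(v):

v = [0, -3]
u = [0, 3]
v·u = (0)(0) + (-3)(3) = -9
u·u = (0)² + (3)² = 9
proj_u(v) = (v·u / u·u) × u = (-9/9) × u = (-1) × u

proj_u(v) = [0, -3]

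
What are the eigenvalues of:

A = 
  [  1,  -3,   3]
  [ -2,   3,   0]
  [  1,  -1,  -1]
Characteristic polynomial: det(λI - A) = λ³ - 3λ² - 10λ
The constant term is 0, so λ = 0 is a root: p(λ) = λ(λ² - 3λ - 10)
λ² - 3λ - 10 = (λ + 2)(λ - 5)

λ = 0, 5, -2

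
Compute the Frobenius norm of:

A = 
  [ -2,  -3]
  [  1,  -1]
||A||_F = 3.873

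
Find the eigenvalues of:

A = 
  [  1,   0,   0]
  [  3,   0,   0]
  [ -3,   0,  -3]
λ = 0, 1, -3

Characteristic polynomial: det(λI - A) = λ³ + 2λ² - 3λ
The constant term is 0, so λ = 0 is a root: p(λ) = λ(λ² + 2λ - 3)
λ² + 2λ - 3 = (λ + 3)(λ - 1)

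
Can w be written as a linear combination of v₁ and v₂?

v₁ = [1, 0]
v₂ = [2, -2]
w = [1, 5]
Yes

Form the augmented matrix and row-reduce:
[v₁|v₂|w] = 
  [  1,   2,   1]
  [  0,  -2,   5]
(already in echelon form — no row operations needed)

No row of the form [0 0 | nonzero], so the system is consistent. Back-substitution gives c₁ = 6, c₂ = -5/2: w = (6)·v₁ + (-5/2)·v₂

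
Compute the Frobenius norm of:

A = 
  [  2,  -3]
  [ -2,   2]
||A||_F = 4.583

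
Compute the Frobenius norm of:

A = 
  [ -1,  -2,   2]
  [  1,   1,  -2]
||A||_F = 3.873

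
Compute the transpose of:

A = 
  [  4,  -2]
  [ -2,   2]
Aᵀ = 
  [  4,  -2]
  [ -2,   2]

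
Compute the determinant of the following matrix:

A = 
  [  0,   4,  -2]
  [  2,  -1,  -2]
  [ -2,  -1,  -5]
64

Cofactor expansion along row 1:
det(A) = (0)·((-1)(-5) - (-2)(-1)) - (4)·((2)(-5) - (-2)(-2)) + (-2)·((2)(-1) - (-1)(-2))
  = (0)(3) - (4)(-14) + (-2)(-4)
  = 64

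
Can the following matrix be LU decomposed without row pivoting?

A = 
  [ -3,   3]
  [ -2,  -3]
Yes.
A[1,1] = -3 ≠ 0, so Gaussian elimination proceeds without a row swap: multiplier ℓ₂₁ = (-2)/(-3) = 2/3, and U[2,2] = -3 - (2/3)(3) = -5.
L = 
  [  1,   0]
  [2/3,   1]
U = 
  [ -3,   3]
  [  0,  -5]
Check row 2 of LU: [(2/3)(-3), (2/3)(3) + (-5)] = [-2, -3] = row 2 of A ✓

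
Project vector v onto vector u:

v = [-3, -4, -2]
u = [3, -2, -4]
v·u = (-3)(3) + (-4)(-2) + (-2)(-4) = 7
u·u = (3)² + (-2)² + (-4)² = 29
proj_u(v) = (v·u / u·u) × u = (7/29) × u

proj_u(v) = [21/29, -14/29, -28/29]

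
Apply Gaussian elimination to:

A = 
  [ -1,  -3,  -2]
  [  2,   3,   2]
Row operations:
R2 → R2 + (2)·R1

Resulting echelon form:
REF = 
  [ -1,  -3,  -2]
  [  0,  -3,  -2]

Rank = 2 (number of non-zero pivot rows).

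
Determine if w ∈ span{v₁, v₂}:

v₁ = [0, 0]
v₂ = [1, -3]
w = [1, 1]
No

Form the augmented matrix and row-reduce:
[v₁|v₂|w] = 
  [  0,   1,   1]
  [  0,  -3,   1]
R2 → R2 + (3)·R1
REF = 
  [  0,   1,   1]
  [  0,   0,   4]

Row 2 reads [0 0 | 4], i.e. 0 = 4, so the system is inconsistent and w ∉ span{v₁, v₂}.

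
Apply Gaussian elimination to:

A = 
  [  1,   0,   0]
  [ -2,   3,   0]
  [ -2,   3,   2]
Row operations:
R2 → R2 + (2)·R1
R3 → R3 + (2)·R1
R3 → R3 - (1)·R2

Resulting echelon form:
REF = 
  [  1,   0,   0]
  [  0,   3,   0]
  [  0,   0,   2]

Rank = 3 (number of non-zero pivot rows).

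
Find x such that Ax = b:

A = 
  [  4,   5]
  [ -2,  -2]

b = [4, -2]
x = [1, 0]

Row reduce the augmented matrix [A|b]:
R2 → R2 + (1/2)·R1
REF = 
  [  4,   5,   4]
  [  0, 1/2,   0]

Back-substitution:
x₂ = 0 / (1/2) = 0
x₁ = (4 - (5)(0)) / 4 = 1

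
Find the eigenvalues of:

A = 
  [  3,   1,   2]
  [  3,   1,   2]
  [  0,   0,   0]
Characteristic polynomial: det(λI - A) = λ³ - 4λ²
The constant term is 0, so λ = 0 is a root: p(λ) = λ(λ² - 4λ)
λ² - 4λ = λ(λ - 4)

λ = 0, 4, 0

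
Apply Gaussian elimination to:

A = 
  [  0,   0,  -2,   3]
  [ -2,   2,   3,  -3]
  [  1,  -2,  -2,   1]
Row operations:
Swap R1 ↔ R2
R3 → R3 + (1/2)·R1
Swap R2 ↔ R3

Resulting echelon form:
REF = 
  [  -2,    2,    3,   -3]
  [   0,   -1, -1/2, -1/2]
  [   0,    0,   -2,    3]

Rank = 3 (number of non-zero pivot rows).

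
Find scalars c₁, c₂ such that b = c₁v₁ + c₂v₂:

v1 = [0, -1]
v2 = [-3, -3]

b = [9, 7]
c1 = 2, c2 = -3

b = 2·v1 + -3·v2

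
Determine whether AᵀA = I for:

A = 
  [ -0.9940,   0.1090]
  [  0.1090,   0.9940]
Yes

AᵀA = 
  [  0.9999,   0]
  [  0,   0.9999]
≈ I (equal to I up to the 4-dp rounding of the entries)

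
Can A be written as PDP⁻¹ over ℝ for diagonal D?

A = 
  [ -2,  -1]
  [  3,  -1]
No

tr(A) = -3, det(A) = 5
Characteristic polynomial: λ² - tr(A)λ + det(A) = λ² + 3λ + 5
λ² + 3λ + 5 = 0  ⇒  λ = (-3 ± √((3)² - 4·(5)))/2 = (-3 ± √(-11))/2
  = (-3 + i√11)/2,  (-3 - i√11)/2
Eigenvalues: (-3 + i√11)/2, (-3 - i√11)/2  (≈ -1.5 + 1.658i, -1.5 - 1.658i)
Has complex eigenvalues (not diagonalizable over ℝ).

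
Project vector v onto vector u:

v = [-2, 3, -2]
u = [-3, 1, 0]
v·u = (-2)(-3) + (3)(1) + (-2)(0) = 9
u·u = (-3)² + (1)² + (0)² = 10
proj_u(v) = (v·u / u·u) × u = (9/10) × u

proj_u(v) = [-27/10, 9/10, 0]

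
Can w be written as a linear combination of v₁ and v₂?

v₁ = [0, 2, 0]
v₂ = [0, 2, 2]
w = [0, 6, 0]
Yes

Form the augmented matrix and row-reduce:
[v₁|v₂|w] = 
  [  0,   0,   0]
  [  2,   2,   6]
  [  0,   2,   0]
Swap R1 ↔ R2
Swap R2 ↔ R3
REF = 
  [  2,   2,   6]
  [  0,   2,   0]
  [  0,   0,   0]

No row of the form [0 0 | nonzero], so the system is consistent. Back-substitution gives c₁ = 3, c₂ = 0: w = (3)·v₁ + (0)·v₂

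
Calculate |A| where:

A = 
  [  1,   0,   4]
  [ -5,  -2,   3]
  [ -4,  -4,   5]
Cofactor expansion along row 1:
det(A) = (1)·((-2)(5) - (3)(-4)) - (0)·((-5)(5) - (3)(-4)) + (4)·((-5)(-4) - (-2)(-4))
  = (1)(2) - (0)(-13) + (4)(12)
  = 50

det(A) = 50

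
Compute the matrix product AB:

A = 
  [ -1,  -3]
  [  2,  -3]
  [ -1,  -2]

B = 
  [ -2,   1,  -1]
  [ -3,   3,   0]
AB = 
  [ 11, -10,   1]
  [  5,  -7,  -2]
  [  8,  -7,   1]

A is 3×2 and B is 2×3, so AB is 3×3. Each entry is (row of A)·(column of B):
AB[1,1] = (-1)(-2) + (-3)(-3) = 11
AB[1,2] = (-1)(1) + (-3)(3) = -10
AB[1,3] = (-1)(-1) + (-3)(0) = 1
AB[2,1] = (2)(-2) + (-3)(-3) = 5
AB[2,2] = (2)(1) + (-3)(3) = -7
AB[2,3] = (2)(-1) + (-3)(0) = -2
AB[3,1] = (-1)(-2) + (-2)(-3) = 8
AB[3,2] = (-1)(1) + (-2)(3) = -7
AB[3,3] = (-1)(-1) + (-2)(0) = 1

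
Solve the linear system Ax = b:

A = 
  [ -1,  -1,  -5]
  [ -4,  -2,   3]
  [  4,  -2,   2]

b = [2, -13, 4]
Row reduce the augmented matrix [A|b]:
R2 → R2 - (4)·R1
R3 → R3 + (4)·R1
R3 → R3 + (3)·R2
REF = 
  [ -1,  -1,  -5,   2]
  [  0,   2,  23, -21]
  [  0,   0,  51, -51]

Back-substitution:
x₃ = (-51) / 51 = -1
x₂ = (-21 - (23)(-1)) / 2 = 1
x₁ = (2 - (-1)(1) - (-5)(-1)) / (-1) = 2

x = [2, 1, -1]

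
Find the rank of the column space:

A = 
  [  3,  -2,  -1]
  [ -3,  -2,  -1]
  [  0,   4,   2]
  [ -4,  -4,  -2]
dim(Col(A)) = 2

Row reduce:
R2 → R2 + (1)·R1
R4 → R4 + (4/3)·R1
R3 → R3 + (1)·R2
R4 → R4 - (5/3)·R2
REF = 
  [  3,  -2,  -1]
  [  0,  -4,  -2]
  [  0,   0,   0]
  [  0,   0,   0]
Pivot columns: 1, 2 → 2 pivots.
dim(Col(A)) = number of pivot columns = 2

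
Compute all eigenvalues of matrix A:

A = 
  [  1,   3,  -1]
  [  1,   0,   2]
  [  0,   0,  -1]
Characteristic polynomial: det(λI - A) = λ³ - 4λ - 3
Testing integer divisors of the constant term: p(-1) = 0, so (λ + 1) is a factor:
p(λ) = (λ + 1)(λ² - λ - 3)
λ² - λ - 3 = 0  ⇒  λ = (1 ± √((-1)² - 4·(-3)))/2 = (1 ± √(13))/2
  = (1 + √13)/2,  (1 - √13)/2

λ = -1, (1 + √13)/2, (1 - √13)/2  (≈ -1, 2.303, -1.303)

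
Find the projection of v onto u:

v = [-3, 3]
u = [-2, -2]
proj_u(v) = [0, 0]

v·u = (-3)(-2) + (3)(-2) = 0
u·u = (-2)² + (-2)² = 8
proj_u(v) = (v·u / u·u) × u = (0/8) × u = (0) × u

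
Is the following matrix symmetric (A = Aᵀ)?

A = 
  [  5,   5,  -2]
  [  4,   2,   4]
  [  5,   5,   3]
No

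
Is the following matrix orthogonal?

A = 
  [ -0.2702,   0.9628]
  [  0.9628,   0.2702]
Yes

AᵀA = 
  [  1,   0]
  [  0,   1]
≈ I (equal to I up to the 4-dp rounding of the entries)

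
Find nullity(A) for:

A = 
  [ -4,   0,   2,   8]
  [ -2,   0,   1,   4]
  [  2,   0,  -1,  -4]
nullity(A) = 3

Row reduce:
R2 → R2 - (1/2)·R1
R3 → R3 + (1/2)·R1
REF = 
  [ -4,   0,   2,   8]
  [  0,   0,   0,   0]
  [  0,   0,   0,   0]
Pivot columns: 1 → 1 pivot.
rank(A) = 1, so nullity(A) = 4 - 1 = 3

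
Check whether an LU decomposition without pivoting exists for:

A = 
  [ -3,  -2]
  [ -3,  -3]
Yes.
A[1,1] = -3 ≠ 0, so Gaussian elimination proceeds without a row swap: multiplier ℓ₂₁ = (-3)/(-3) = 1, and U[2,2] = -3 - (1)(-2) = -1.
L = 
  [  1,   0]
  [  1,   1]
U = 
  [ -3,  -2]
  [  0,  -1]
Check row 2 of LU: [(1)(-3), (1)(-2) + (-1)] = [-3, -3] = row 2 of A ✓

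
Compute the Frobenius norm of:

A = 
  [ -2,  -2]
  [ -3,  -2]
||A||_F = 4.583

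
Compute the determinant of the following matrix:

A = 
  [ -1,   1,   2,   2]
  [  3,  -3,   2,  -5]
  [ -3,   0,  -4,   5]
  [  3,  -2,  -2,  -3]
Cofactor expansion along row 1: det(A) = a₁₁M₁₁ - a₁₂M₁₂ + a₁₃M₁₃ - a₁₄M₁₄

M₁₁ = det[[-3, 2, -5]; [0, -4, 5]; [-2, -2, -3]]
  = (-3)·((-4)(-3) - (5)(-2)) - (2)·((0)(-3) - (5)(-2)) + (-5)·((0)(-2) - (-4)(-2))
  = (-3)(22) - (2)(10) + (-5)(-8)
  = -46
M₁₂ = det[[3, 2, -5]; [-3, -4, 5]; [3, -2, -3]]
  = (3)·((-4)(-3) - (5)(-2)) - (2)·((-3)(-3) - (5)(3)) + (-5)·((-3)(-2) - (-4)(3))
  = (3)(22) - (2)(-6) + (-5)(18)
  = -12
M₁₃ = det[[3, -3, -5]; [-3, 0, 5]; [3, -2, -3]]
  = (3)·((0)(-3) - (5)(-2)) - (-3)·((-3)(-3) - (5)(3)) + (-5)·((-3)(-2) - (0)(3))
  = (3)(10) - (-3)(-6) + (-5)(6)
  = -18
M₁₄ = det[[3, -3, 2]; [-3, 0, -4]; [3, -2, -2]]
  = (3)·((0)(-2) - (-4)(-2)) - (-3)·((-3)(-2) - (-4)(3)) + (2)·((-3)(-2) - (0)(3))
  = (3)(-8) - (-3)(18) + (2)(6)
  = 42

det(A) = (-1)(-46) - (1)(-12) + (2)(-18) - (2)(42) = -62

det(A) = -62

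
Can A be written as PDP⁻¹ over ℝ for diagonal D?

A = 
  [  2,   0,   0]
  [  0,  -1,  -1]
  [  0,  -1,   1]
Yes

Characteristic polynomial: det(λI - A) = λ³ - 2λ² - 2λ + 4
Testing integer divisors of the constant term: p(2) = 0, so (λ - 2) is a factor:
p(λ) = (λ - 2)(λ² - 2)
λ² - 2 = 0  ⇒  λ = (0 ± √((0)² - 4·(-2)))/2 = (0 ± √(8))/2
  = √2,  -√2
Eigenvalues: 2, √2, -√2  (≈ 2, 1.414, -1.414)
The two irrational eigenvalues are distinct (simple), so each has alg. mult. = geom. mult. = 1.
λ=2: alg. mult. = 1, geom. mult. = 3 - rank(A - (2)I) = 3 - 2 = 1
Sum of geometric multiplicities equals n, so A has n independent eigenvectors.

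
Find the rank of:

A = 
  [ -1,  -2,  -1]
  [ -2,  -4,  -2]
rank(A) = 1

Row reduce:
R2 → R2 - (2)·R1
REF = 
  [ -1,  -2,  -1]
  [  0,   0,   0]
Pivot columns: 1 → 1 pivot.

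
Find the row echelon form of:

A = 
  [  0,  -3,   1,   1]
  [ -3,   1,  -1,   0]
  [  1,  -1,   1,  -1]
Row operations:
Swap R1 ↔ R2
R3 → R3 + (1/3)·R1
R3 → R3 - (2/9)·R2

Resulting echelon form:
REF = 
  [   -3,     1,    -1,     0]
  [    0,    -3,     1,     1]
  [    0,     0,   4/9, -11/9]

Rank = 3 (number of non-zero pivot rows).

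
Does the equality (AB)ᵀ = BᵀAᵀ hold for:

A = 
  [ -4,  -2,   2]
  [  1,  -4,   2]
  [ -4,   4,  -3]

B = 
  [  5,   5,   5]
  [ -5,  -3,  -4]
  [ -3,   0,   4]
Yes

(AB)ᵀ = 
  [-16,  19, -31]
  [-14,  17, -32]
  [ -4,  29, -48]

BᵀAᵀ = 
  [-16,  19, -31]
  [-14,  17, -32]
  [ -4,  29, -48]

Both sides are equal — this is the standard identity (AB)ᵀ = BᵀAᵀ, which holds for all A, B.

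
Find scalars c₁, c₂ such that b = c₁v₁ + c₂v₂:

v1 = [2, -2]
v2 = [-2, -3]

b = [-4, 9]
c1 = -3, c2 = -1

b = -3·v1 + -1·v2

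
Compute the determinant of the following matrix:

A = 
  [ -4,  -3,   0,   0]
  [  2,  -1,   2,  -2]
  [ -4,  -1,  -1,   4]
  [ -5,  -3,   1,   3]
-24

Cofactor expansion along row 1: det(A) = a₁₁M₁₁ - a₁₂M₁₂ + a₁₃M₁₃ - a₁₄M₁₄

M₁₁ = det[[-1, 2, -2]; [-1, -1, 4]; [-3, 1, 3]]
  = (-1)·((-1)(3) - (4)(1)) - (2)·((-1)(3) - (4)(-3)) + (-2)·((-1)(1) - (-1)(-3))
  = (-1)(-7) - (2)(9) + (-2)(-4)
  = -3
M₁₂ = det[[2, 2, -2]; [-4, -1, 4]; [-5, 1, 3]]
  = (2)·((-1)(3) - (4)(1)) - (2)·((-4)(3) - (4)(-5)) + (-2)·((-4)(1) - (-1)(-5))
  = (2)(-7) - (2)(8) + (-2)(-9)
  = -12
M₁₃ = det[[2, -1, -2]; [-4, -1, 4]; [-5, -3, 3]]
  = (2)·((-1)(3) - (4)(-3)) - (-1)·((-4)(3) - (4)(-5)) + (-2)·((-4)(-3) - (-1)(-5))
  = (2)(9) - (-1)(8) + (-2)(7)
  = 12
M₁₄ = det[[2, -1, 2]; [-4, -1, -1]; [-5, -3, 1]]
  = (2)·((-1)(1) - (-1)(-3)) - (-1)·((-4)(1) - (-1)(-5)) + (2)·((-4)(-3) - (-1)(-5))
  = (2)(-4) - (-1)(-9) + (2)(7)
  = -3

det(A) = (-4)(-3) - (-3)(-12) + (0)(12) - (0)(-3) = -24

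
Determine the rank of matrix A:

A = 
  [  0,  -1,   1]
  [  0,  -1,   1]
Row reduce:
R2 → R2 - (1)·R1
REF = 
  [  0,  -1,   1]
  [  0,   0,   0]
Pivot columns: 2 → 1 pivot.

rank(A) = 1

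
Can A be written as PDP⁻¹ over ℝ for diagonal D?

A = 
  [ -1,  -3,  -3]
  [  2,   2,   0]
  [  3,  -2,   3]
No

Characteristic polynomial: det(λI - A) = λ³ - 4λ² + 16λ - 42
By the rational root theorem any rational root is an integer dividing 42; none of those is a root, so p(λ) has no rational roots and hence (being an irreducible cubic) no repeated roots.
Discriminant of the cubic: Δ = -22284
Δ < 0 ⇒ one real eigenvalue and a complex-conjugate pair: λ ≈ 3.152, 0.4242 + 3.626i, 0.4242 - 3.626i
Has complex eigenvalues (not diagonalizable over ℝ).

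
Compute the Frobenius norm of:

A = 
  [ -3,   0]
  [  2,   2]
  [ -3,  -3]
||A||_F = 5.916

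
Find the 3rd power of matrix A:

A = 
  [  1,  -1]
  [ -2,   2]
A^3 = 
  [  9,  -9]
  [-18,  18]

A² = A·A:
A²[1,1] = (1)(1) + (-1)(-2) = 3
A²[1,2] = (1)(-1) + (-1)(2) = -3
A²[2,1] = (-2)(1) + (2)(-2) = -6
A²[2,2] = (-2)(-1) + (2)(2) = 6
A² = 
  [  3,  -3]
  [ -6,   6]

A^3 = A^2·A:
A^3[1,1] = (3)(1) + (-3)(-2) = 9
A^3[1,2] = (3)(-1) + (-3)(2) = -9
A^3[2,1] = (-6)(1) + (6)(-2) = -18
A^3[2,2] = (-6)(-1) + (6)(2) = 18
A^3 = 
  [  9,  -9]
  [-18,  18]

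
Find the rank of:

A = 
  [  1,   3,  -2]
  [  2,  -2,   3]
rank(A) = 2

Row reduce:
R2 → R2 - (2)·R1
REF = 
  [  1,   3,  -2]
  [  0,  -8,   7]
Pivot columns: 1, 2 → 2 pivots.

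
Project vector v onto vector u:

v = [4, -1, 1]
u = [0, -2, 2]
v·u = (4)(0) + (-1)(-2) + (1)(2) = 4
u·u = (0)² + (-2)² + (2)² = 8
proj_u(v) = (v·u / u·u) × u = (4/8) × u = (1/2) × u

proj_u(v) = [0, -1, 1]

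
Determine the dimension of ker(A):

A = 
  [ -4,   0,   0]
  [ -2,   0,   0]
nullity(A) = 2

Row reduce:
R2 → R2 - (1/2)·R1
REF = 
  [ -4,   0,   0]
  [  0,   0,   0]
Pivot columns: 1 → 1 pivot.
rank(A) = 1, so nullity(A) = 3 - 1 = 2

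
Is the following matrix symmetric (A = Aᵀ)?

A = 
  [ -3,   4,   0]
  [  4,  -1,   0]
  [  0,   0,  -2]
Yes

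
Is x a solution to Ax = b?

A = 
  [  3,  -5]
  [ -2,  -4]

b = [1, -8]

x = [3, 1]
No

Ax = [4, -10] ≠ b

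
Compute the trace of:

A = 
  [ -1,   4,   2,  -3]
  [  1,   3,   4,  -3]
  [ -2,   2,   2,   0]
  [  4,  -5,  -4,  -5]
-1

tr(A) = -1 + 3 + 2 + -5 = -1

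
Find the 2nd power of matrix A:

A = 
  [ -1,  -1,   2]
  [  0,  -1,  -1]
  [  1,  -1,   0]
A² = A·A:
A²[1,1] = (-1)(-1) + (-1)(0) + (2)(1) = 3
A²[1,2] = (-1)(-1) + (-1)(-1) + (2)(-1) = 0
A²[1,3] = (-1)(2) + (-1)(-1) + (2)(0) = -1
A²[2,1] = (0)(-1) + (-1)(0) + (-1)(1) = -1
A²[2,2] = (0)(-1) + (-1)(-1) + (-1)(-1) = 2
A²[2,3] = (0)(2) + (-1)(-1) + (-1)(0) = 1
A²[3,1] = (1)(-1) + (-1)(0) + (0)(1) = -1
A²[3,2] = (1)(-1) + (-1)(-1) + (0)(-1) = 0
A²[3,3] = (1)(2) + (-1)(-1) + (0)(0) = 3
A² = 
  [  3,   0,  -1]
  [ -1,   2,   1]
  [ -1,   0,   3]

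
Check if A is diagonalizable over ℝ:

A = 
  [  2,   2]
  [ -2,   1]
No

tr(A) = 3, det(A) = 6
Characteristic polynomial: λ² - tr(A)λ + det(A) = λ² - 3λ + 6
λ² - 3λ + 6 = 0  ⇒  λ = (3 ± √((-3)² - 4·(6)))/2 = (3 ± √(-15))/2
  = (3 + i√15)/2,  (3 - i√15)/2
Eigenvalues: (3 + i√15)/2, (3 - i√15)/2  (≈ 1.5 + 1.936i, 1.5 - 1.936i)
Has complex eigenvalues (not diagonalizable over ℝ).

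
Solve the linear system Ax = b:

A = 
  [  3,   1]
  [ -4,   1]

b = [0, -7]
x = [1, -3]

Row reduce the augmented matrix [A|b]:
R2 → R2 + (4/3)·R1
REF = 
  [  3,   1,   0]
  [  0, 7/3,  -7]

Back-substitution:
x₂ = (-7) / (7/3) = -3
x₁ = (0 - (1)(-3)) / 3 = 1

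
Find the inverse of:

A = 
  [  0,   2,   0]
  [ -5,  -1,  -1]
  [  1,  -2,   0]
det(A) = (0)·((-1)(0) - (-1)(-2)) - (2)·((-5)(0) - (-1)(1)) + (0)·((-5)(-2) - (-1)(1))
  = (0)(-2) - (2)(1) + (0)(11)
  = -2
det(A) = -2 ≠ 0, so A is invertible.

Cofactors Cᵢⱼ = (-1)ⁱ⁺ʲ·Mᵢⱼ:
C = 
  [ -2,  -1,  11]
  [  0,   0,   2]
  [ -2,   0,  10]

adj(A) = Cᵀ:
adj(A) = 
  [ -2,   0,  -2]
  [ -1,   0,   0]
  [ 11,   2,  10]

A⁻¹ = (-1/2) · adj(A):
A⁻¹ = 
  [    1,     0,     1]
  [  1/2,     0,     0]
  [-11/2,    -1,    -5]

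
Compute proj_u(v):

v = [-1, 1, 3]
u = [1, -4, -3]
v·u = (-1)(1) + (1)(-4) + (3)(-3) = -14
u·u = (1)² + (-4)² + (-3)² = 26
proj_u(v) = (v·u / u·u) × u = (-14/26) × u = (-7/13) × u

proj_u(v) = [-7/13, 28/13, 21/13]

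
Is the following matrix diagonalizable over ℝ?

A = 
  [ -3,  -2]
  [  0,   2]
Yes

tr(A) = -1, det(A) = -6
Characteristic polynomial: λ² - tr(A)λ + det(A) = λ² + λ - 6
λ² + λ - 6 = (λ + 3)(λ - 2)
Eigenvalues: 2, -3
λ=-3: alg. mult. = 1, geom. mult. = 2 - rank(A - (-3)I) = 2 - 1 = 1
λ=2: alg. mult. = 1, geom. mult. = 2 - rank(A - (2)I) = 2 - 1 = 1
Sum of geometric multiplicities equals n, so A has n independent eigenvectors.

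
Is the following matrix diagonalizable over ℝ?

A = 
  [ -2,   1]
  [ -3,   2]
Yes

tr(A) = 0, det(A) = -1
Characteristic polynomial: λ² - tr(A)λ + det(A) = λ² - 1
λ² - 1 = (λ + 1)(λ - 1)
Eigenvalues: 1, -1
λ=-1: alg. mult. = 1, geom. mult. = 2 - rank(A - (-1)I) = 2 - 1 = 1
λ=1: alg. mult. = 1, geom. mult. = 2 - rank(A - (1)I) = 2 - 1 = 1
Sum of geometric multiplicities equals n, so A has n independent eigenvectors.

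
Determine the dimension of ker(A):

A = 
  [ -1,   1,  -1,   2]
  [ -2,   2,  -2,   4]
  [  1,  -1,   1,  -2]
nullity(A) = 3

Row reduce:
R2 → R2 - (2)·R1
R3 → R3 + (1)·R1
REF = 
  [ -1,   1,  -1,   2]
  [  0,   0,   0,   0]
  [  0,   0,   0,   0]
Pivot columns: 1 → 1 pivot.
rank(A) = 1, so nullity(A) = 4 - 1 = 3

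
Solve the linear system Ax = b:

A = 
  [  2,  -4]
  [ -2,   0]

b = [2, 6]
x = [-3, -2]

Row reduce the augmented matrix [A|b]:
R2 → R2 + (1)·R1
REF = 
  [  2,  -4,   2]
  [  0,  -4,   8]

Back-substitution:
x₂ = 8 / (-4) = -2
x₁ = (2 - (-4)(-2)) / 2 = -3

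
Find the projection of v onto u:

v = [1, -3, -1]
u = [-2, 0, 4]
v·u = (1)(-2) + (-3)(0) + (-1)(4) = -6
u·u = (-2)² + (0)² + (4)² = 20
proj_u(v) = (v·u / u·u) × u = (-6/20) × u = (-3/10) × u

proj_u(v) = [3/5, 0, -6/5]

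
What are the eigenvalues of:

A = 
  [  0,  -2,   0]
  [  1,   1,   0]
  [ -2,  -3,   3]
λ = 3, (1 + i√7)/2, (1 - i√7)/2  (≈ 3, 0.5 + 1.323i, 0.5 - 1.323i)

Characteristic polynomial: det(λI - A) = λ³ - 4λ² + 5λ - 6
Testing integer divisors of the constant term: p(3) = 0, so (λ - 3) is a factor:
p(λ) = (λ - 3)(λ² - λ + 2)
λ² - λ + 2 = 0  ⇒  λ = (1 ± √((-1)² - 4·(2)))/2 = (1 ± √(-7))/2
  = (1 + i√7)/2,  (1 - i√7)/2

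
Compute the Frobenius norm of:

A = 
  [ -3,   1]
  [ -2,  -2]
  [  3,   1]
||A||_F = 5.292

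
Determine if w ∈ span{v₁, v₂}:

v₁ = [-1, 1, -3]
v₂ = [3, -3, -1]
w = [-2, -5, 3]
No

Form the augmented matrix and row-reduce:
[v₁|v₂|w] = 
  [ -1,   3,  -2]
  [  1,  -3,  -5]
  [ -3,  -1,   3]
R2 → R2 + (1)·R1
R3 → R3 - (3)·R1
Swap R2 ↔ R3
REF = 
  [ -1,   3,  -2]
  [  0, -10,   9]
  [  0,   0,  -7]

Row 3 reads [0 0 | -7], i.e. 0 = -7, so the system is inconsistent and w ∉ span{v₁, v₂}.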